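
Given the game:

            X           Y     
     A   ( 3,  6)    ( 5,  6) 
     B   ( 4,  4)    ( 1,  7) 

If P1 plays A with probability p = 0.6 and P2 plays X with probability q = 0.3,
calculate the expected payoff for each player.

E[P1] = 3.4, E[P2] = 6.04

Work:
E[P1] = p·q·π₁(A,X) + p·(1-q)·π₁(A,Y) + (1-p)·q·π₁(B,X) + (1-p)·(1-q)·π₁(B,Y)
= 0.6·0.3·3 + 0.6·0.7·5 + 0.4·0.3·4 + 0.4·0.7·1
= 3.4

E[P2] = 6.04 (similar calculation)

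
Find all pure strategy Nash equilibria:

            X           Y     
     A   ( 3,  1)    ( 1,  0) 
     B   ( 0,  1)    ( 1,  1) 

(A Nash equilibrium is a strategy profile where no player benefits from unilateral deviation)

Nash equilibrium: (A, X), (B, Y)

Work:
Best responses:
  P1 vs X: payoffs [3, 0] → best response A (payoff 3)
  P1 vs Y: payoffs [1, 1] → best response A/B (payoff 1)
  P2 vs A: payoffs [1, 0] → best response X (payoff 1)
  P2 vs B: payoffs [1, 1] → best response X/Y (payoff 1)
Mutual best responses: (A,X), (B,Y) → Nash equilibria.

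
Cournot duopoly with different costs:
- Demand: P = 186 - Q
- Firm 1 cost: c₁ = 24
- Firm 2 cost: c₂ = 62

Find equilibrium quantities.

q₁* = 66.67, q₂* = 28.67

Work:
Reaction: q₁ = (186 - 24 - q₂)/2
Reaction: q₂ = (186 - 62 - q₁)/2
Solve simultaneously:
q₁* = (186 - 2×24 + 62)/3 = 66.67
q₂* = (186 - 2×62 + 24)/3 = 28.67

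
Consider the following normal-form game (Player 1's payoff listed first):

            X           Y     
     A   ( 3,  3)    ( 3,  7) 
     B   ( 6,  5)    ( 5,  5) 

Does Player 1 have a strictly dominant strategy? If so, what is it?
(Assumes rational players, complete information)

Yes, Player 1's strictly dominant strategy is B

Work:
A strategy strictly dominates another if it gives a strictly higher payoff against every opponent action. Compare each pair of P1's strategies column-by-column:
  A vs B: [3 vs 6, 3 vs 5] → A does not strictly dominate B (column X: 3 ≤ 6)
  B vs A: [6 vs 3, 5 vs 3] → B strictly dominates A
B strictly dominates every other strategy → strictly dominant.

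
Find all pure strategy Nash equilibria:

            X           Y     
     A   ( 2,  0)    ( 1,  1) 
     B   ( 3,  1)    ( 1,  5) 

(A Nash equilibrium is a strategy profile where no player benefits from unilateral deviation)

Nash equilibrium: (A, Y), (B, Y)

Work:
Best responses:
  P1 vs X: payoffs [2, 3] → best response B (payoff 3)
  P1 vs Y: payoffs [1, 1] → best response A/B (payoff 1)
  P2 vs A: payoffs [0, 1] → best response Y (payoff 1)
  P2 vs B: payoffs [1, 5] → best response Y (payoff 5)
Mutual best responses: (A,Y), (B,Y) → Nash equilibria.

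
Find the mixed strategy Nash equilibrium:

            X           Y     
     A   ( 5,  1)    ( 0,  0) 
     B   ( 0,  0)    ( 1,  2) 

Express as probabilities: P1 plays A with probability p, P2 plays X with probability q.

p = 0.6667, q = 0.1667

Work:
Find probabilities that make opponent indifferent:
P2 chooses q to make P1 indifferent between A and B
P1 chooses p to make P2 indifferent between X and Y
Mixed NE: P1 plays (A: 0.6667, B: 0.3333), P2 plays (X: 0.1667, Y: 0.8333)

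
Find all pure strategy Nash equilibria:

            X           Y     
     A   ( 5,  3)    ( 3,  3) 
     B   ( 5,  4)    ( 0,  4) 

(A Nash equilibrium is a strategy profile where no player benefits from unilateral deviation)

Nash equilibrium: (A, X), (A, Y), (B, X)

Work:
Best responses:
  P1 vs X: payoffs [5, 5] → best response A/B (payoff 5)
  P1 vs Y: payoffs [3, 0] → best response A (payoff 3)
  P2 vs A: payoffs [3, 3] → best response X/Y (payoff 3)
  P2 vs B: payoffs [4, 4] → best response X/Y (payoff 4)
Mutual best responses: (A,X), (A,Y), (B,X) → Nash equilibria.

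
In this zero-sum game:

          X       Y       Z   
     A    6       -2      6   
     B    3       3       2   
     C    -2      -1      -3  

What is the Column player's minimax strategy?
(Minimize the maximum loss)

Column should play Y, value = 3

Work:
Column player minimizes Row's maximum payoff:
Column X: max payoff to Row = 6
Column Y: max payoff to Row = 3
Column Z: max payoff to Row = 6
Minimum is 3, achieved by column Y.
Minimax strategy: Y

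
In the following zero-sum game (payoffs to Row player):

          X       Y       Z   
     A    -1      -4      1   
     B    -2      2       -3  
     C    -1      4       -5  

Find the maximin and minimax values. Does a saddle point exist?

Maximin = -3, Minimax = -1, Saddle: False

Work:
Row minimums: [-4, -3, -5] → maximin = -3
Column maximums: [-1, 4, 1] → minimax = -1
No saddle point (maximin ≠ minimax). Mixed strategy needed.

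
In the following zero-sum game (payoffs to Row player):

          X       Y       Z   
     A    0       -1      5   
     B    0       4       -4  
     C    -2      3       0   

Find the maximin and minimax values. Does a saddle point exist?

Maximin = -1, Minimax = 0, Saddle: False

Work:
Row minimums: [-1, -4, -2] → maximin = -1
Column maximums: [0, 4, 5] → minimax = 0
No saddle point (maximin ≠ minimax). Mixed strategy needed.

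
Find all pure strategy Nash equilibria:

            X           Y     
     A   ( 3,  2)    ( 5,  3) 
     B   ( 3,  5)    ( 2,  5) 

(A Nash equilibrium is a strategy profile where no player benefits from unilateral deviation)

Nash equilibrium: (A, Y), (B, X)

Work:
Best responses:
  P1 vs X: payoffs [3, 3] → best response A/B (payoff 3)
  P1 vs Y: payoffs [5, 2] → best response A (payoff 5)
  P2 vs A: payoffs [2, 3] → best response Y (payoff 3)
  P2 vs B: payoffs [5, 5] → best response X/Y (payoff 5)
Mutual best responses: (A,Y), (B,X) → Nash equilibria.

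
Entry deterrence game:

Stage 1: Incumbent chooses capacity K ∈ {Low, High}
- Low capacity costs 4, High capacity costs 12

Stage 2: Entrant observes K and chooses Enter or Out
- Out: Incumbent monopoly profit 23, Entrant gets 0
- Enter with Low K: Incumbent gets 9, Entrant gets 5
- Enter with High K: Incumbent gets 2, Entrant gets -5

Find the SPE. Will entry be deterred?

SPE: (High, Enter|Low, Out|High); Entry deterred. Incumbent net profit = 11

Work:
After Low K: Entrant enters (5 > 0)
After High K: Entrant stays out (-5 < 0)
Incumbent: Low → 9−4=5, High → 23−12=11
Incumbent chooses High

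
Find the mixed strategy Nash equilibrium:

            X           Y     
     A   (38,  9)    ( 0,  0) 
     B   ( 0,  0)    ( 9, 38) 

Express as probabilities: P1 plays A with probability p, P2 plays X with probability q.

p = 0.8085, q = 0.1915

Work:
Find probabilities that make opponent indifferent:
P2 chooses q to make P1 indifferent between A and B
P1 chooses p to make P2 indifferent between X and Y
Mixed NE: P1 plays (A: 0.8085, B: 0.1915), P2 plays (X: 0.1915, Y: 0.8085)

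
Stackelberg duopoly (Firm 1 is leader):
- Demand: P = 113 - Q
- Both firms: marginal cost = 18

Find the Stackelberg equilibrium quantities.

q₁* (leader) = 47.5, q₂* (follower) = 23.75

Work:
Follower's reaction: q₂ = (a - c - q₁)/2
Leader substitutes: π₁ = q₁·(a - q₁ - (a-c-q₁)/2 - c)
FOC: q₁* = (113 - 18)/2 = 47.50
Then: q₂* = (113 - 18 - 47.5)/2 = 23.75
Leader has first-mover advantage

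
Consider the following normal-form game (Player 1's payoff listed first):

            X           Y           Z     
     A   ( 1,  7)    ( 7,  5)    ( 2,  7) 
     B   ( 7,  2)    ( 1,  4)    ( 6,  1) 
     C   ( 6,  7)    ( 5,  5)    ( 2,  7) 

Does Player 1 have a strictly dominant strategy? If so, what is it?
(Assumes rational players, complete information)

No strictly dominant strategy exists for Player 1

Work:
A strategy strictly dominates another if it gives a strictly higher payoff against every opponent action. Compare each pair of P1's strategies column-by-column:
  A vs B: [1 vs 7, 7 vs 1, 2 vs 6] → A does not strictly dominate B (column X: 1 ≤ 7)
  A vs C: [1 vs 6, 7 vs 5, 2 vs 2] → A does not strictly dominate C (column X: 1 ≤ 6)
  B vs A: [7 vs 1, 1 vs 7, 6 vs 2] → B does not strictly dominate A (column Y: 1 ≤ 7)
  B vs C: [7 vs 6, 1 vs 5, 6 vs 2] → B does not strictly dominate C (column Y: 1 ≤ 5)
  C vs A: [6 vs 1, 5 vs 7, 2 vs 2] → C does not strictly dominate A (column Y: 5 ≤ 7)
  C vs B: [6 vs 7, 5 vs 1, 2 vs 6] → C does not strictly dominate B (column X: 6 ≤ 7)
No single strategy strictly dominates all others → no strictly dominant strategy.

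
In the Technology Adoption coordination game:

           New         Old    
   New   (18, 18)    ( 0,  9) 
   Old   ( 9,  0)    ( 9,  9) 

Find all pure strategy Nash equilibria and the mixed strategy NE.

Pure NE: (New, New) and (Old, Old); Mixed NE: p = 0.5, q = 0.5

Work:
Check pure NE:
(New, New): (18, 18) - no unilateral deviation beneficial
(Old, Old): (9, 9) - no unilateral deviation beneficial
Mixed NE: P1 plays New with p = 0.5, P2 plays New with q = 0.5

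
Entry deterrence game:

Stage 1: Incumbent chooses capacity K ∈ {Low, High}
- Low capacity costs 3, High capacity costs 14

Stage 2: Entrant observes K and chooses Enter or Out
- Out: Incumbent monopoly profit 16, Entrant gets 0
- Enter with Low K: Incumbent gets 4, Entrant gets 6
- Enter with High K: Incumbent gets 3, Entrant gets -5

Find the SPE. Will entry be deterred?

SPE: (High, Enter|Low, Out|High); Entry deterred. Incumbent net profit = 2

Work:
After Low K: Entrant enters (6 > 0)
After High K: Entrant stays out (-5 < 0)
Incumbent: Low → 4−3=1, High → 16−14=2
Incumbent chooses High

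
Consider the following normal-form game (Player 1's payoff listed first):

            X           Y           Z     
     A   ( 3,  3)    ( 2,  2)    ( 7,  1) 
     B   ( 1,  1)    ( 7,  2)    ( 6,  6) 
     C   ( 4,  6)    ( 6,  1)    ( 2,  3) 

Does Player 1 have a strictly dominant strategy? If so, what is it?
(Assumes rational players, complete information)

No strictly dominant strategy exists for Player 1

Work:
A strategy strictly dominates another if it gives a strictly higher payoff against every opponent action. Compare each pair of P1's strategies column-by-column:
  A vs B: [3 vs 1, 2 vs 7, 7 vs 6] → A does not strictly dominate B (column Y: 2 ≤ 7)
  A vs C: [3 vs 4, 2 vs 6, 7 vs 2] → A does not strictly dominate C (column X: 3 ≤ 4)
  B vs A: [1 vs 3, 7 vs 2, 6 vs 7] → B does not strictly dominate A (column X: 1 ≤ 3)
  B vs C: [1 vs 4, 7 vs 6, 6 vs 2] → B does not strictly dominate C (column X: 1 ≤ 4)
  C vs A: [4 vs 3, 6 vs 2, 2 vs 7] → C does not strictly dominate A (column Z: 2 ≤ 7)
  C vs B: [4 vs 1, 6 vs 7, 2 vs 6] → C does not strictly dominate B (column Y: 6 ≤ 7)
No single strategy strictly dominates all others → no strictly dominant strategy.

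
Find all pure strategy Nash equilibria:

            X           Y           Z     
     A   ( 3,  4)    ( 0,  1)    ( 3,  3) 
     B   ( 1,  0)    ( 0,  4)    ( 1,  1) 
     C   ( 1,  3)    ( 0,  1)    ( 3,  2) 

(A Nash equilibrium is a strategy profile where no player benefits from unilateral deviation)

Nash equilibrium: (A, X), (B, Y)

Work:
Best responses:
  P1 vs X: payoffs [3, 1, 1] → best response A (payoff 3)
  P1 vs Y: payoffs [0, 0, 0] → best response A/B/C (payoff 0)
  P1 vs Z: payoffs [3, 1, 3] → best response A/C (payoff 3)
  P2 vs A: payoffs [4, 1, 3] → best response X (payoff 4)
  P2 vs B: payoffs [0, 4, 1] → best response Y (payoff 4)
  P2 vs C: payoffs [3, 1, 2] → best response X (payoff 3)
Mutual best responses: (A,X), (B,Y) → Nash equilibria.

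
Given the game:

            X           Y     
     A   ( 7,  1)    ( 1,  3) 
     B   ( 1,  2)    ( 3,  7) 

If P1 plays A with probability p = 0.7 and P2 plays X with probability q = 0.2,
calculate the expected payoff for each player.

E[P1] = 2.32, E[P2] = 3.62

Work:
E[P1] = p·q·π₁(A,X) + p·(1-q)·π₁(A,Y) + (1-p)·q·π₁(B,X) + (1-p)·(1-q)·π₁(B,Y)
= 0.7·0.2·7 + 0.7·0.8·1 + 0.3·0.2·1 + 0.3·0.8·3
= 2.32

E[P2] = 3.62 (similar calculation)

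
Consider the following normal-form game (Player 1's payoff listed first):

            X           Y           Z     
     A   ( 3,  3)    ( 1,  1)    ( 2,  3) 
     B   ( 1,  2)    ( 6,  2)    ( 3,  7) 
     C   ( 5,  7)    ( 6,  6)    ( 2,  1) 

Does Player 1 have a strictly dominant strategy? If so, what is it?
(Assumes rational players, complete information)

No strictly dominant strategy exists for Player 1

Work:
A strategy strictly dominates another if it gives a strictly higher payoff against every opponent action. Compare each pair of P1's strategies column-by-column:
  A vs B: [3 vs 1, 1 vs 6, 2 vs 3] → A does not strictly dominate B (column Y: 1 ≤ 6)
  A vs C: [3 vs 5, 1 vs 6, 2 vs 2] → A does not strictly dominate C (column X: 3 ≤ 5)
  B vs A: [1 vs 3, 6 vs 1, 3 vs 2] → B does not strictly dominate A (column X: 1 ≤ 3)
  B vs C: [1 vs 5, 6 vs 6, 3 vs 2] → B does not strictly dominate C (column X: 1 ≤ 5)
  C vs A: [5 vs 3, 6 vs 1, 2 vs 2] → C does not strictly dominate A (column Z: 2 ≤ 2)
  C vs B: [5 vs 1, 6 vs 6, 2 vs 3] → C does not strictly dominate B (column Y: 6 ≤ 6)
No single strategy strictly dominates all others → no strictly dominant strategy.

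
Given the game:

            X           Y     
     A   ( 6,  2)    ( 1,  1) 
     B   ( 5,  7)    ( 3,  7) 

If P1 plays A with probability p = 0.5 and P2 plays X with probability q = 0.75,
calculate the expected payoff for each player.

E[P1] = 4.625, E[P2] = 4.375

Work:
E[P1] = p·q·π₁(A,X) + p·(1-q)·π₁(A,Y) + (1-p)·q·π₁(B,X) + (1-p)·(1-q)·π₁(B,Y)
= 0.5·0.75·6 + 0.5·0.25·1 + 0.5·0.75·5 + 0.5·0.25·3
= 4.625

E[P2] = 4.375 (similar calculation)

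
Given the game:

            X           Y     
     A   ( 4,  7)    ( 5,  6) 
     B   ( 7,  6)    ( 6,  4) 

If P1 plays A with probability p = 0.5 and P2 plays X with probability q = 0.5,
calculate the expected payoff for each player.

E[P1] = 5.5, E[P2] = 5.75

Work:
E[P1] = p·q·π₁(A,X) + p·(1-q)·π₁(A,Y) + (1-p)·q·π₁(B,X) + (1-p)·(1-q)·π₁(B,Y)
= 0.5·0.5·4 + 0.5·0.5·5 + 0.5·0.5·7 + 0.5·0.5·6
= 5.5

E[P2] = 5.75 (similar calculation)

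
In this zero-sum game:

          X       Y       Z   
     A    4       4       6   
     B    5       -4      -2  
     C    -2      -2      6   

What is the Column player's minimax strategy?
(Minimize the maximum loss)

Column should play Y, value = 4

Work:
Column player minimizes Row's maximum payoff:
Column X: max payoff to Row = 5
Column Y: max payoff to Row = 4
Column Z: max payoff to Row = 6
Minimum is 4, achieved by column Y.
Minimax strategy: Y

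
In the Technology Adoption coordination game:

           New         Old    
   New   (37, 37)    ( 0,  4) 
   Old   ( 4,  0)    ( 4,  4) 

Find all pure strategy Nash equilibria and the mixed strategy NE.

Pure NE: (New, New) and (Old, Old); Mixed NE: p = 0.1081, q = 0.1081

Work:
Check pure NE:
(New, New): (37, 37) - no unilateral deviation beneficial
(Old, Old): (4, 4) - no unilateral deviation beneficial
Mixed NE: P1 plays New with p = 0.1081, P2 plays New with q = 0.1081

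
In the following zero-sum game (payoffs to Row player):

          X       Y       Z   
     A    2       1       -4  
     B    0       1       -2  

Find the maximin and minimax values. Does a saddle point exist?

Maximin = -2, Minimax = -2, Saddle: True

Work:
Row minimums: [-4, -2] → maximin = -2
Column maximums: [2, 1, -2] → minimax = -2
Saddle point exists! Game value = -2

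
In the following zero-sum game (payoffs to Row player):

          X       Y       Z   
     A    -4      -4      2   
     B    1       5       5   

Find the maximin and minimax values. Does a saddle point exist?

Maximin = 1, Minimax = 1, Saddle: True

Work:
Row minimums: [-4, 1] → maximin = 1
Column maximums: [1, 5, 5] → minimax = 1
Saddle point exists! Game value = 1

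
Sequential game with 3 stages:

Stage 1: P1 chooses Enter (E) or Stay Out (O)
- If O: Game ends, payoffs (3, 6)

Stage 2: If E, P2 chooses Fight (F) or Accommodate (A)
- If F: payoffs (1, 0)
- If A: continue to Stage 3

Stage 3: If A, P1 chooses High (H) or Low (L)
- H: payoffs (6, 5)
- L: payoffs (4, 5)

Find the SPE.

SPE: (E, A, H); Outcome (6, 5)

Work:
Stage 3: P1 chooses H (6 vs 4)
Stage 2: P2: F->0, A->5 (anticipating H). Choose A
Stage 1: P1: O->3, E->6 (anticipating A, H). Choose E
SPE path: E -> A -> H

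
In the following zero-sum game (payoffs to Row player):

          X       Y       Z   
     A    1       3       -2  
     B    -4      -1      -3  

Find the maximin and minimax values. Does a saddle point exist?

Maximin = -2, Minimax = -2, Saddle: True

Work:
Row minimums: [-2, -4] → maximin = -2
Column maximums: [1, 3, -2] → minimax = -2
Saddle point exists! Game value = -2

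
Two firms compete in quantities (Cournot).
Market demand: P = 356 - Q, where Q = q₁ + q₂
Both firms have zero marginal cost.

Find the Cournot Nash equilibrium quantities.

q₁* = q₂* = 118.67; P* = 118.67

Work:
Profit: π_i = P·q_i = (a - q_i - q_j)·q_i
FOC: ∂π_i/∂q_i = a - 2q_i - q_j = 0
Reaction function: q_i = (356 - q_j)/2
Symmetry: q* = 356/3 = 118.67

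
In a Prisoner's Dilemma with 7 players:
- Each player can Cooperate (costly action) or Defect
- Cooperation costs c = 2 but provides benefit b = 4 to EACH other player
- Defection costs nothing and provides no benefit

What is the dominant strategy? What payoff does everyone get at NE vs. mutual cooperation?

Dominant: Defect; NE payoff = 0; Coop payoff = 22

Work:
Defect dominates (saves cost c = 2, benefit to others is external)
NE: All defect → everyone gets 0
If all cooperate: each receives (6)×4 - 2 = 22
Social dilemma: 22 > 0 but NE gives 0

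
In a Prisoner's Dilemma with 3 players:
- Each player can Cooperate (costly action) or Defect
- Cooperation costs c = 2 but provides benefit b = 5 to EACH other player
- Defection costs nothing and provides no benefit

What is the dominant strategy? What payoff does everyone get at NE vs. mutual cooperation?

Dominant: Defect; NE payoff = 0; Coop payoff = 8

Work:
Defect dominates (saves cost c = 2, benefit to others is external)
NE: All defect → everyone gets 0
If all cooperate: each receives (2)×5 - 2 = 8
Social dilemma: 8 > 0 but NE gives 0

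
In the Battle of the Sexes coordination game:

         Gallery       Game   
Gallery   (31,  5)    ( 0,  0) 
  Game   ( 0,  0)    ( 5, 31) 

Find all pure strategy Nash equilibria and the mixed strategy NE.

Pure NE: (Gallery, Gallery) and (Game, Game); Mixed NE: p = 0.8611, q = 0.1389

Work:
Check pure NE:
(Gallery, Gallery): (31, 5) - no unilateral deviation beneficial
(Game, Game): (5, 31) - no unilateral deviation beneficial
Mixed NE: P1 plays Gallery with p = 0.8611, P2 plays Gallery with q = 0.1389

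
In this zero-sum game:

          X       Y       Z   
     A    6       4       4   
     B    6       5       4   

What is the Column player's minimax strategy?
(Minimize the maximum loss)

Column should play Z, value = 4

Work:
Column player minimizes Row's maximum payoff:
Column X: max payoff to Row = 6
Column Y: max payoff to Row = 5
Column Z: max payoff to Row = 4
Minimum is 4, achieved by column Z.
Minimax strategy: Z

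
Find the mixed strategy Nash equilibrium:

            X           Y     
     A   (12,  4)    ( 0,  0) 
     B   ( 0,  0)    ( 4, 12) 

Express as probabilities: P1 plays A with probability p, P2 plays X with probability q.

p = 0.75, q = 0.25

Work:
Find probabilities that make opponent indifferent:
P2 chooses q to make P1 indifferent between A and B
P1 chooses p to make P2 indifferent between X and Y
Mixed NE: P1 plays (A: 0.75, B: 0.25), P2 plays (X: 0.25, Y: 0.75)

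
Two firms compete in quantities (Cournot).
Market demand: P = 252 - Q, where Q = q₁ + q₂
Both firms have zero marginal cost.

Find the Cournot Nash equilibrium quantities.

q₁* = q₂* = 84.0; P* = 84.0

Work:
Profit: π_i = P·q_i = (a - q_i - q_j)·q_i
FOC: ∂π_i/∂q_i = a - 2q_i - q_j = 0
Reaction function: q_i = (252 - q_j)/2
Symmetry: q* = 252/3 = 84.0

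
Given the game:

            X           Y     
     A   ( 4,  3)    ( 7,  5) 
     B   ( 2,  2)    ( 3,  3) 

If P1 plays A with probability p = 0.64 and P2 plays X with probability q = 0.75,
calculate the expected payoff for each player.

E[P1] = 3.85, E[P2] = 3.05

Work:
E[P1] = p·q·π₁(A,X) + p·(1-q)·π₁(A,Y) + (1-p)·q·π₁(B,X) + (1-p)·(1-q)·π₁(B,Y)
= 0.64·0.75·4 + 0.64·0.25·7 + 0.36·0.75·2 + 0.36·0.25·3
= 3.85

E[P2] = 3.05 (similar calculation)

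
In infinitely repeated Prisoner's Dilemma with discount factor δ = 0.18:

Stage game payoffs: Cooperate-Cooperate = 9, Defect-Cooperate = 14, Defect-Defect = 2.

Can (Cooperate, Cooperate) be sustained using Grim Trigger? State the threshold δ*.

δ* = 0.4167; since δ = 0.18 < 0.4167, cooperation cannot be sustained

Work:
For Grim Trigger:
Cooperate forever: 9/(1-δ)
Defect then punished: 14 + 2·δ/(1-δ)
Need: 9/(1-δ) ≥ 14 + 2·δ/(1-δ)
Solving: δ ≥ (T-R)/(T-P) = (14-9)/(14-2) = 0.4167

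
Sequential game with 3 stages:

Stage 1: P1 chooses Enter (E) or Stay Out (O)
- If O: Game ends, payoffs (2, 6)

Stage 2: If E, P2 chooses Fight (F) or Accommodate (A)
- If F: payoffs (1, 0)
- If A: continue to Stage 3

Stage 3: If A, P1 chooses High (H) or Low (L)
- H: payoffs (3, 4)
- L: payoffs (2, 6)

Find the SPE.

SPE: (E, A, H); Outcome (3, 4)

Work:
Stage 3: P1 chooses H (3 vs 2)
Stage 2: P2: F->0, A->4 (anticipating H). Choose A
Stage 1: P1: O->2, E->3 (anticipating A, H). Choose E
SPE path: E -> A -> H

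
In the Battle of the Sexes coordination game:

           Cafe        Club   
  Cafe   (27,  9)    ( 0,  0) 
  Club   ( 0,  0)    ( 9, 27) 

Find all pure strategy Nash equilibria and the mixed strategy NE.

Pure NE: (Cafe, Cafe) and (Club, Club); Mixed NE: p = 0.75, q = 0.25

Work:
Check pure NE:
(Cafe, Cafe): (27, 9) - no unilateral deviation beneficial
(Club, Club): (9, 27) - no unilateral deviation beneficial
Mixed NE: P1 plays Cafe with p = 0.75, P2 plays Cafe with q = 0.25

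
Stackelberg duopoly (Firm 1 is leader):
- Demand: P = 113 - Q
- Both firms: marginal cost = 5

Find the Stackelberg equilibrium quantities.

q₁* (leader) = 54.0, q₂* (follower) = 27.0

Work:
Follower's reaction: q₂ = (a - c - q₁)/2
Leader substitutes: π₁ = q₁·(a - q₁ - (a-c-q₁)/2 - c)
FOC: q₁* = (113 - 5)/2 = 54.00
Then: q₂* = (113 - 5 - 54.0)/2 = 27.00
Leader has first-mover advantage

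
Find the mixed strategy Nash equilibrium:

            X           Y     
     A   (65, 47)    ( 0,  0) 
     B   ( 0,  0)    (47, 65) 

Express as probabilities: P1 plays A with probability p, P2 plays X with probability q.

p = 0.5804, q = 0.4196

Work:
Find probabilities that make opponent indifferent:
P2 chooses q to make P1 indifferent between A and B
P1 chooses p to make P2 indifferent between X and Y
Mixed NE: P1 plays (A: 0.5804, B: 0.4196), P2 plays (X: 0.4196, Y: 0.5804)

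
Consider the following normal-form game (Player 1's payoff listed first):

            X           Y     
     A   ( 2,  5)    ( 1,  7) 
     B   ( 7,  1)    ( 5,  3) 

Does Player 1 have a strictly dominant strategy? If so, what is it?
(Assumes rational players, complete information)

Yes, Player 1's strictly dominant strategy is B

Work:
A strategy strictly dominates another if it gives a strictly higher payoff against every opponent action. Compare each pair of P1's strategies column-by-column:
  A vs B: [2 vs 7, 1 vs 5] → A does not strictly dominate B (column X: 2 ≤ 7)
  B vs A: [7 vs 2, 5 vs 1] → B strictly dominates A
B strictly dominates every other strategy → strictly dominant.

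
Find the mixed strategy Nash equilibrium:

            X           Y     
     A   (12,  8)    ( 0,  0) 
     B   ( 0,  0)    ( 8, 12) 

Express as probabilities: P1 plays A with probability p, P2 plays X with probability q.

p = 0.6, q = 0.4

Work:
Find probabilities that make opponent indifferent:
P2 chooses q to make P1 indifferent between A and B
P1 chooses p to make P2 indifferent between X and Y
Mixed NE: P1 plays (A: 0.6, B: 0.4), P2 plays (X: 0.4, Y: 0.6)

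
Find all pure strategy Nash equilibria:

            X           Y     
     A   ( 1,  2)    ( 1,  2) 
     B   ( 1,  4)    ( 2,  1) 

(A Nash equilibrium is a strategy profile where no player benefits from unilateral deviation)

Nash equilibrium: (A, X), (B, X)

Work:
Best responses:
  P1 vs X: payoffs [1, 1] → best response A/B (payoff 1)
  P1 vs Y: payoffs [1, 2] → best response B (payoff 2)
  P2 vs A: payoffs [2, 2] → best response X/Y (payoff 2)
  P2 vs B: payoffs [4, 1] → best response X (payoff 4)
Mutual best responses: (A,X), (B,X) → Nash equilibria.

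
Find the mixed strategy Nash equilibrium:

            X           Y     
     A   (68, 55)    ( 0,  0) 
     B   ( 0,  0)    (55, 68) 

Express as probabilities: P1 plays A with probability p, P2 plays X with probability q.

p = 0.5528, q = 0.4472

Work:
Find probabilities that make opponent indifferent:
P2 chooses q to make P1 indifferent between A and B
P1 chooses p to make P2 indifferent between X and Y
Mixed NE: P1 plays (A: 0.5528, B: 0.4472), P2 plays (X: 0.4472, Y: 0.5528)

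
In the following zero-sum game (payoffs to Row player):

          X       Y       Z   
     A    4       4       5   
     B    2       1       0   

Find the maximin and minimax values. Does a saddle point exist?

Maximin = 4, Minimax = 4, Saddle: True

Work:
Row minimums: [4, 0] → maximin = 4
Column maximums: [4, 4, 5] → minimax = 4
Saddle point exists! Game value = 4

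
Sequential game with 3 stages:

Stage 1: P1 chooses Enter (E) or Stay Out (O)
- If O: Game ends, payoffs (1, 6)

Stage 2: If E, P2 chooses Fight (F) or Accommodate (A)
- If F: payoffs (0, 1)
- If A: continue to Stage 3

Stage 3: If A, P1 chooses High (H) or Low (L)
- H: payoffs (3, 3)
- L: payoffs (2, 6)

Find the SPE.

SPE: (E, A, H); Outcome (3, 3)

Work:
Stage 3: P1 chooses H (3 vs 2)
Stage 2: P2: F->1, A->3 (anticipating H). Choose A
Stage 1: P1: O->1, E->3 (anticipating A, H). Choose E
SPE path: E -> A -> H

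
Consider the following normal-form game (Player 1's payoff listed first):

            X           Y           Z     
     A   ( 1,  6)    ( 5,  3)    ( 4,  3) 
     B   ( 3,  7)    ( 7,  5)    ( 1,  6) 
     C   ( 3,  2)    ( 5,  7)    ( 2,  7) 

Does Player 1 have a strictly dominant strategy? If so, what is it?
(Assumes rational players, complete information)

No strictly dominant strategy exists for Player 1

Work:
A strategy strictly dominates another if it gives a strictly higher payoff against every opponent action. Compare each pair of P1's strategies column-by-column:
  A vs B: [1 vs 3, 5 vs 7, 4 vs 1] → A does not strictly dominate B (column X: 1 ≤ 3)
  A vs C: [1 vs 3, 5 vs 5, 4 vs 2] → A does not strictly dominate C (column X: 1 ≤ 3)
  B vs A: [3 vs 1, 7 vs 5, 1 vs 4] → B does not strictly dominate A (column Z: 1 ≤ 4)
  B vs C: [3 vs 3, 7 vs 5, 1 vs 2] → B does not strictly dominate C (column X: 3 ≤ 3)
  C vs A: [3 vs 1, 5 vs 5, 2 vs 4] → C does not strictly dominate A (column Y: 5 ≤ 5)
  C vs B: [3 vs 3, 5 vs 7, 2 vs 1] → C does not strictly dominate B (column X: 3 ≤ 3)
No single strategy strictly dominates all others → no strictly dominant strategy.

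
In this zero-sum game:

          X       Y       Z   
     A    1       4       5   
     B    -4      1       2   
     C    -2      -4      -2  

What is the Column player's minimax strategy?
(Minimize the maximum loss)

Column should play X, value = 1

Work:
Column player minimizes Row's maximum payoff:
Column X: max payoff to Row = 1
Column Y: max payoff to Row = 4
Column Z: max payoff to Row = 5
Minimum is 1, achieved by column X.
Minimax strategy: X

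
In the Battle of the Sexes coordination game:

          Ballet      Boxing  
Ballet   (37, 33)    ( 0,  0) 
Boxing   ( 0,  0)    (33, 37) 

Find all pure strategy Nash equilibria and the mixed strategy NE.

Pure NE: (Ballet, Ballet) and (Boxing, Boxing); Mixed NE: p = 0.5286, q = 0.4714

Work:
Check pure NE:
(Ballet, Ballet): (37, 33) - no unilateral deviation beneficial
(Boxing, Boxing): (33, 37) - no unilateral deviation beneficial
Mixed NE: P1 plays Ballet with p = 0.5286, P2 plays Ballet with q = 0.4714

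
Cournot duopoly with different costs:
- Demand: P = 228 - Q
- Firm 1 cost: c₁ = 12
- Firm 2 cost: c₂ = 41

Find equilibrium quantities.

q₁* = 81.67, q₂* = 52.67

Work:
Reaction: q₁ = (228 - 12 - q₂)/2
Reaction: q₂ = (228 - 41 - q₁)/2
Solve simultaneously:
q₁* = (228 - 2×12 + 41)/3 = 81.67
q₂* = (228 - 2×41 + 12)/3 = 52.67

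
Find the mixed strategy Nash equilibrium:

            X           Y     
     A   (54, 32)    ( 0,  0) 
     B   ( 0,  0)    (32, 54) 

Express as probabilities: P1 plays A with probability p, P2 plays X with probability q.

p = 0.6279, q = 0.3721

Work:
Find probabilities that make opponent indifferent:
P2 chooses q to make P1 indifferent between A and B
P1 chooses p to make P2 indifferent between X and Y
Mixed NE: P1 plays (A: 0.6279, B: 0.3721), P2 plays (X: 0.3721, Y: 0.6279)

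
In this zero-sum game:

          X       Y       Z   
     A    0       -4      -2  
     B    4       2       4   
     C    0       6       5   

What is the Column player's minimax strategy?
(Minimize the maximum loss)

Column should play X, value = 4

Work:
Column player minimizes Row's maximum payoff:
Column X: max payoff to Row = 4
Column Y: max payoff to Row = 6
Column Z: max payoff to Row = 5
Minimum is 4, achieved by column X.
Minimax strategy: X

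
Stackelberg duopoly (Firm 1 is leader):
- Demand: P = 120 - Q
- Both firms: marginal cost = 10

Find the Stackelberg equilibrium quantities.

q₁* (leader) = 55.0, q₂* (follower) = 27.5

Work:
Follower's reaction: q₂ = (a - c - q₁)/2
Leader substitutes: π₁ = q₁·(a - q₁ - (a-c-q₁)/2 - c)
FOC: q₁* = (120 - 10)/2 = 55.00
Then: q₂* = (120 - 10 - 55.0)/2 = 27.50
Leader has first-mover advantage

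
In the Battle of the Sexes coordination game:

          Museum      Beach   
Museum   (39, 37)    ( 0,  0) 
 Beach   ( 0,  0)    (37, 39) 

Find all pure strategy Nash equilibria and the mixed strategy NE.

Pure NE: (Museum, Museum) and (Beach, Beach); Mixed NE: p = 0.5132, q = 0.4868

Work:
Check pure NE:
(Museum, Museum): (39, 37) - no unilateral deviation beneficial
(Beach, Beach): (37, 39) - no unilateral deviation beneficial
Mixed NE: P1 plays Museum with p = 0.5132, P2 plays Museum with q = 0.4868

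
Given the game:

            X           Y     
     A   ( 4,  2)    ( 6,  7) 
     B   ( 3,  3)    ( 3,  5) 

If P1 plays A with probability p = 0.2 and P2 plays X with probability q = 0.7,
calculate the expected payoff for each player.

E[P1] = 3.32, E[P2] = 3.58

Work:
E[P1] = p·q·π₁(A,X) + p·(1-q)·π₁(A,Y) + (1-p)·q·π₁(B,X) + (1-p)·(1-q)·π₁(B,Y)
= 0.2·0.7·4 + 0.2·0.3·6 + 0.8·0.7·3 + 0.8·0.3·3
= 3.32

E[P2] = 3.58 (similar calculation)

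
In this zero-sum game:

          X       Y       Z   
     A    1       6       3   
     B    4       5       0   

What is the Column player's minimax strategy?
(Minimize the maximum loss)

Column should play Z, value = 3

Work:
Column player minimizes Row's maximum payoff:
Column X: max payoff to Row = 4
Column Y: max payoff to Row = 6
Column Z: max payoff to Row = 3
Minimum is 3, achieved by column Z.
Minimax strategy: Z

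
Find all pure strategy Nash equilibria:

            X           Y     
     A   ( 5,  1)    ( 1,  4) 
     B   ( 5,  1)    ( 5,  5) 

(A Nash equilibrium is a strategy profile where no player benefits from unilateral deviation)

Nash equilibrium: (B, Y)

Work:
Best responses:
  P1 vs X: payoffs [5, 5] → best response A/B (payoff 5)
  P1 vs Y: payoffs [1, 5] → best response B (payoff 5)
  P2 vs A: payoffs [1, 4] → best response Y (payoff 4)
  P2 vs B: payoffs [1, 5] → best response Y (payoff 5)
Mutual best responses: (B,Y) → Nash equilibria.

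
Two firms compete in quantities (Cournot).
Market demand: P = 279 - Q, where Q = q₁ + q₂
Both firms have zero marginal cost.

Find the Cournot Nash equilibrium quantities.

q₁* = q₂* = 93.0; P* = 93.0

Work:
Profit: π_i = P·q_i = (a - q_i - q_j)·q_i
FOC: ∂π_i/∂q_i = a - 2q_i - q_j = 0
Reaction function: q_i = (279 - q_j)/2
Symmetry: q* = 279/3 = 93.0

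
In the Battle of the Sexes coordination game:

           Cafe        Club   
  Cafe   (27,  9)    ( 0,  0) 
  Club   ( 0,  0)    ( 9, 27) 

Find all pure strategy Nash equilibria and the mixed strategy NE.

Pure NE: (Cafe, Cafe) and (Club, Club); Mixed NE: p = 0.75, q = 0.25

Work:
Check pure NE:
(Cafe, Cafe): (27, 9) - no unilateral deviation beneficial
(Club, Club): (9, 27) - no unilateral deviation beneficial
Mixed NE: P1 plays Cafe with p = 0.75, P2 plays Cafe with q = 0.25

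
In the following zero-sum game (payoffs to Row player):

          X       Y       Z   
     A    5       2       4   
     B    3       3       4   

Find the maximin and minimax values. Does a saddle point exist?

Maximin = 3, Minimax = 3, Saddle: True

Work:
Row minimums: [2, 3] → maximin = 3
Column maximums: [5, 3, 4] → minimax = 3
Saddle point exists! Game value = 3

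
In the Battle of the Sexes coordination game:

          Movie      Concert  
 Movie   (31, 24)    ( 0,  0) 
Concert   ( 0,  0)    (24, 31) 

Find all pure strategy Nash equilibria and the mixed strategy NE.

Pure NE: (Movie, Movie) and (Concert, Concert); Mixed NE: p = 0.5636, q = 0.4364

Work:
Check pure NE:
(Movie, Movie): (31, 24) - no unilateral deviation beneficial
(Concert, Concert): (24, 31) - no unilateral deviation beneficial
Mixed NE: P1 plays Movie with p = 0.5636, P2 plays Movie with q = 0.4364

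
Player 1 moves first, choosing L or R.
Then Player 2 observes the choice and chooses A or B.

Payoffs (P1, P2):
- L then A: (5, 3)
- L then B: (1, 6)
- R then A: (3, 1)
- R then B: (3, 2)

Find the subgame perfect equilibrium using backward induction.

P1 plays R, P2 plays B after L and B after R; Payoff (3, 2)

Work:
Backward induction:
After L: P2 chooses B → P1 gets 1
After R: P2 chooses B → P1 gets 3
P1 chooses R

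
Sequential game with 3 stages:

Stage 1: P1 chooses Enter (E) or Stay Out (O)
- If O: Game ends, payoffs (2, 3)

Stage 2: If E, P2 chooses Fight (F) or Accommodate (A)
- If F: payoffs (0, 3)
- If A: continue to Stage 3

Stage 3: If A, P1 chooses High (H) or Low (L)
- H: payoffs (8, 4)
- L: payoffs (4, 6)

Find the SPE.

SPE: (E, A, H); Outcome (8, 4)

Work:
Stage 3: P1 chooses H (8 vs 4)
Stage 2: P2: F->3, A->4 (anticipating H). Choose A
Stage 1: P1: O->2, E->8 (anticipating A, H). Choose E
SPE path: E -> A -> H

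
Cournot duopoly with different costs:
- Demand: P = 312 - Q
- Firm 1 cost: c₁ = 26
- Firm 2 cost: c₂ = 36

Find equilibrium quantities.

q₁* = 98.67, q₂* = 88.67

Work:
Reaction: q₁ = (312 - 26 - q₂)/2
Reaction: q₂ = (312 - 36 - q₁)/2
Solve simultaneously:
q₁* = (312 - 2×26 + 36)/3 = 98.67
q₂* = (312 - 2×36 + 26)/3 = 88.67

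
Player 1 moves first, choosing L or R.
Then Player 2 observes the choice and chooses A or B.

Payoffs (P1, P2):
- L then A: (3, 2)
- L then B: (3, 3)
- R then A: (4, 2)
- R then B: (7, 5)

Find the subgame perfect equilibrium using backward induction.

P1 plays R, P2 plays B after L and B after R; Payoff (7, 5)

Work:
Backward induction:
After L: P2 chooses B → P1 gets 3
After R: P2 chooses B → P1 gets 7
P1 chooses R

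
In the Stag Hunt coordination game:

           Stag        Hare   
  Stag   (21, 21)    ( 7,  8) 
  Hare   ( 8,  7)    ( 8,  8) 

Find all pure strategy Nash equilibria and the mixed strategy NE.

Pure NE: (Stag, Stag) and (Hare, Hare); Mixed NE: p = 0.0714, q = 0.0714

Work:
Check pure NE:
(Stag, Stag): (21, 21) - no unilateral deviation beneficial
(Hare, Hare): (8, 8) - no unilateral deviation beneficial
Mixed NE: P1 plays Stag with p = 0.0714, P2 plays Stag with q = 0.0714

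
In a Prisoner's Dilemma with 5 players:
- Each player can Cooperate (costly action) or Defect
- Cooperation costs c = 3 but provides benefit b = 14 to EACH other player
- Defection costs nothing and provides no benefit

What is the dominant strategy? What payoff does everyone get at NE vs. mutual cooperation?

Dominant: Defect; NE payoff = 0; Coop payoff = 53

Work:
Defect dominates (saves cost c = 3, benefit to others is external)
NE: All defect → everyone gets 0
If all cooperate: each receives (4)×14 - 3 = 53
Social dilemma: 53 > 0 but NE gives 0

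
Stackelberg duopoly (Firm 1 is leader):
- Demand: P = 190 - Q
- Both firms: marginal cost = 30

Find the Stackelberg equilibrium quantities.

q₁* (leader) = 80.0, q₂* (follower) = 40.0

Work:
Follower's reaction: q₂ = (a - c - q₁)/2
Leader substitutes: π₁ = q₁·(a - q₁ - (a-c-q₁)/2 - c)
FOC: q₁* = (190 - 30)/2 = 80.00
Then: q₂* = (190 - 30 - 80.0)/2 = 40.00
Leader has first-mover advantage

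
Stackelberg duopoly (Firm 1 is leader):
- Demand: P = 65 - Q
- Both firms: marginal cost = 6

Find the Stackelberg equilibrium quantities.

q₁* (leader) = 29.5, q₂* (follower) = 14.75

Work:
Follower's reaction: q₂ = (a - c - q₁)/2
Leader substitutes: π₁ = q₁·(a - q₁ - (a-c-q₁)/2 - c)
FOC: q₁* = (65 - 6)/2 = 29.50
Then: q₂* = (65 - 6 - 29.5)/2 = 14.75
Leader has first-mover advantage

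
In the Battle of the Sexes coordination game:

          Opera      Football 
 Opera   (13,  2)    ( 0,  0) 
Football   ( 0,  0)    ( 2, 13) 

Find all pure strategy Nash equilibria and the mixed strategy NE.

Pure NE: (Opera, Opera) and (Football, Football); Mixed NE: p = 0.8667, q = 0.1333

Work:
Check pure NE:
(Opera, Opera): (13, 2) - no unilateral deviation beneficial
(Football, Football): (2, 13) - no unilateral deviation beneficial
Mixed NE: P1 plays Opera with p = 0.8667, P2 plays Opera with q = 0.1333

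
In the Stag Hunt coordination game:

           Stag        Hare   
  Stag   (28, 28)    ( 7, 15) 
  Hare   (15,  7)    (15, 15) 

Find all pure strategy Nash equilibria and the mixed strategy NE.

Pure NE: (Stag, Stag) and (Hare, Hare); Mixed NE: p = 0.381, q = 0.381

Work:
Check pure NE:
(Stag, Stag): (28, 28) - no unilateral deviation beneficial
(Hare, Hare): (15, 15) - no unilateral deviation beneficial
Mixed NE: P1 plays Stag with p = 0.381, P2 plays Stag with q = 0.381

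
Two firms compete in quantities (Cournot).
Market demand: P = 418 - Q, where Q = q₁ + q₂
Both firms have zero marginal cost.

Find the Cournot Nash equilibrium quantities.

q₁* = q₂* = 139.33; P* = 139.33

Work:
Profit: π_i = P·q_i = (a - q_i - q_j)·q_i
FOC: ∂π_i/∂q_i = a - 2q_i - q_j = 0
Reaction function: q_i = (418 - q_j)/2
Symmetry: q* = 418/3 = 139.33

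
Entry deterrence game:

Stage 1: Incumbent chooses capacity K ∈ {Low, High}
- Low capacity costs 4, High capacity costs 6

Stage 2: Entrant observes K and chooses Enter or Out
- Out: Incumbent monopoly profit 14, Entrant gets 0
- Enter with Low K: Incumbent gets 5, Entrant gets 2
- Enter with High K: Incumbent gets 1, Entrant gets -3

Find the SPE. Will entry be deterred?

SPE: (High, Enter|Low, Out|High); Entry deterred. Incumbent net profit = 8

Work:
After Low K: Entrant enters (2 > 0)
After High K: Entrant stays out (-3 < 0)
Incumbent: Low → 5−4=1, High → 14−6=8
Incumbent chooses High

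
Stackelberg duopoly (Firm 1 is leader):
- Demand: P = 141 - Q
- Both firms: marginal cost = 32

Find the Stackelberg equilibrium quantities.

q₁* (leader) = 54.5, q₂* (follower) = 27.25

Work:
Follower's reaction: q₂ = (a - c - q₁)/2
Leader substitutes: π₁ = q₁·(a - q₁ - (a-c-q₁)/2 - c)
FOC: q₁* = (141 - 32)/2 = 54.50
Then: q₂* = (141 - 32 - 54.5)/2 = 27.25
Leader has first-mover advantage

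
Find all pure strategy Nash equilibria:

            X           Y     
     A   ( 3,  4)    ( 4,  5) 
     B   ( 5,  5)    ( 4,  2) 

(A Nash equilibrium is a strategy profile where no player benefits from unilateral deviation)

Nash equilibrium: (A, Y), (B, X)

Work:
Best responses:
  P1 vs X: payoffs [3, 5] → best response B (payoff 5)
  P1 vs Y: payoffs [4, 4] → best response A/B (payoff 4)
  P2 vs A: payoffs [4, 5] → best response Y (payoff 5)
  P2 vs B: payoffs [5, 2] → best response X (payoff 5)
Mutual best responses: (A,Y), (B,X) → Nash equilibria.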